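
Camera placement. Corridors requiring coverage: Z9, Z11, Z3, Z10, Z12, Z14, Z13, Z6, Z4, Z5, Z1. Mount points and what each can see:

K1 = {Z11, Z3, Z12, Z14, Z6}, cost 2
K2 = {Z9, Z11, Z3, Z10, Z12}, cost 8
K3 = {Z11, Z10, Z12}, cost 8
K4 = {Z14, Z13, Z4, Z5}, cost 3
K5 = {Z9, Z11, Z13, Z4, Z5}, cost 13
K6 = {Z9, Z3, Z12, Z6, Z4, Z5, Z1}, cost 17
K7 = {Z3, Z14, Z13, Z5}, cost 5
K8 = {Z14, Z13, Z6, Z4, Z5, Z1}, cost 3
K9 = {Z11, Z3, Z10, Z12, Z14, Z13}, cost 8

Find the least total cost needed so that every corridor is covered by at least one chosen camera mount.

11

K2, K8 cover every corridor at cost 8 + 3 = 11.
Any cover uses at least 2 camera mounts; among all covering selections none totals below 11.
Greedy by coverage-per-cost would pick K1, K8, K2 for 13 — worse than the optimum 11.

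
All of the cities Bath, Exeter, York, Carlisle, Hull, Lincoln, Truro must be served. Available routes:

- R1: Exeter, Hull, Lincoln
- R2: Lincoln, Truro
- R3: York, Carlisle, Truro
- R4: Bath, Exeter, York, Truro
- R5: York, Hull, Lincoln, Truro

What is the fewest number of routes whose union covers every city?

R1, R3, R4 together cover {Bath, Exeter, York, Carlisle, Hull, Lincoln, Truro} — every city.
No 2 of the 5 routes cover everything (all 10 pairs fall short), so 3 is minimum.

3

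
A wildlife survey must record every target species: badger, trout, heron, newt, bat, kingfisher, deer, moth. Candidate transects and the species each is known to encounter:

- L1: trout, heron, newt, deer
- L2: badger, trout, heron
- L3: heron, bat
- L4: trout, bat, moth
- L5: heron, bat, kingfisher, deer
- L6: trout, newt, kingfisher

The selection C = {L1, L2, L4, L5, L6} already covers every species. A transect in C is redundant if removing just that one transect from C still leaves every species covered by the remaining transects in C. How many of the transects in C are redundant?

3

Drop L1: the rest still cover every species — redundant.
Drop L2: badger uncovered — not redundant.
Drop L4: moth uncovered — not redundant.
Drop L5: the rest still cover every species — redundant.
Drop L6: the rest still cover every species — redundant.
3 redundant: L1, L5, L6.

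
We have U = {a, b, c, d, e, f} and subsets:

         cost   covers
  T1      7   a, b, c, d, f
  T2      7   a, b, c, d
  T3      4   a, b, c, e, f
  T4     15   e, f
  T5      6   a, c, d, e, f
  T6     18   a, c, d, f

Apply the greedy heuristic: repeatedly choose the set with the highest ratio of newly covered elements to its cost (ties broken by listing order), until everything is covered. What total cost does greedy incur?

10

Pick 1: T3 adds 5 new (a, b, c, e, f) at cost 4 (ratio 5/4).
Pick 2: T5 adds 1 new (d) at cost 6 (ratio 1/6).
Greedy total cost: 4 + 6 = 10.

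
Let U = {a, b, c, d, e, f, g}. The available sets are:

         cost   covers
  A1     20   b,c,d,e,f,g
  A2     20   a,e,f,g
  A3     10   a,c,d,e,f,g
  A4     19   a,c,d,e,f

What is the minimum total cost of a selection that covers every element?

A1, A3 cover every element at cost 20 + 10 = 30.
Any cover uses at least 2 sets; among all covering selections none totals below 30.

30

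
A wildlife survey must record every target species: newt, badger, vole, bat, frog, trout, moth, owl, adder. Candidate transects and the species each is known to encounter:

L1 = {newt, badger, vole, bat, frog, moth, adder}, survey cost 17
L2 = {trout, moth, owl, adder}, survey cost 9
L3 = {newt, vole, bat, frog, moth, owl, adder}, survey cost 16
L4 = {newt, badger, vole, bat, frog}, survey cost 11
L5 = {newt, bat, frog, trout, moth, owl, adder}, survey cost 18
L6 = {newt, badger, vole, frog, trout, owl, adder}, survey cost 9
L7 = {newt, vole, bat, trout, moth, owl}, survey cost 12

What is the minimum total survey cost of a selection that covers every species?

L2, L4 cover every species at survey cost 9 + 11 = 20.
Any cover uses at least 2 transects; among all covering selections none totals below 20.
Greedy by coverage-per-survey cost would pick L6, L7 for 21 — worse than the optimum 20.

20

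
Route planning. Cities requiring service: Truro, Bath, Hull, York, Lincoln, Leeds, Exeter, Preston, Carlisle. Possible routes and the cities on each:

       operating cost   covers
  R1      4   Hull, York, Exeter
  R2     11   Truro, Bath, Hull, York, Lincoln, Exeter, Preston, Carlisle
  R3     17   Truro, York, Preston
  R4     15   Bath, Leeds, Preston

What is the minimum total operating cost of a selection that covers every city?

26

R2, R4 cover every city at operating cost 11 + 15 = 26.
Any cover uses at least 2 routes; among all covering selections none totals below 26.
Greedy by coverage-per-operating cost would pick R1, R2, R4 for 30 — worse than the optimum 26.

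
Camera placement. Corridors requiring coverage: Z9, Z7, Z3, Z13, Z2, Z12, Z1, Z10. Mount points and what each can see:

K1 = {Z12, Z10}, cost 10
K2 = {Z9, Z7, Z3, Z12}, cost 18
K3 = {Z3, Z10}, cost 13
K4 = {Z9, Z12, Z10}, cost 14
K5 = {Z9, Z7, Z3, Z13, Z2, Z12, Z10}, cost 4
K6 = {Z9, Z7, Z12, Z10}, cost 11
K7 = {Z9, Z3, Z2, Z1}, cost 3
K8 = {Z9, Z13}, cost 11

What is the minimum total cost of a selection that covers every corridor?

7

K5, K7 cover every corridor at cost 4 + 3 = 7.
Any cover uses at least 2 camera mounts; among all covering selections none totals below 7.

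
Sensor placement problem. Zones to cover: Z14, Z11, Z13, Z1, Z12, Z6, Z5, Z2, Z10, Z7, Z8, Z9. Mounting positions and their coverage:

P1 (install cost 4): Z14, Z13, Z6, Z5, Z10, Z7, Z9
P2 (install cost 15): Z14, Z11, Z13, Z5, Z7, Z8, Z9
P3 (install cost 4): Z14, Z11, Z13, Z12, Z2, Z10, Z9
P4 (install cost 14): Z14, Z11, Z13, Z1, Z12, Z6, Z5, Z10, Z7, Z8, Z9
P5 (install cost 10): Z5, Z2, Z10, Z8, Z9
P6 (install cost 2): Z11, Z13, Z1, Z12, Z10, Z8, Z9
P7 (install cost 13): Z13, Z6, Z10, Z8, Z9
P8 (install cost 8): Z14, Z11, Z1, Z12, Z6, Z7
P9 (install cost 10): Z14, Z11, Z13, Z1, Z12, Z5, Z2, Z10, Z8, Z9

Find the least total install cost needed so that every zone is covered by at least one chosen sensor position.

10

P1, P3, P6 cover every zone at install cost 4 + 4 + 2 = 10.
Any cover uses at least 2 sensor positions; among all covering selections none totals below 10.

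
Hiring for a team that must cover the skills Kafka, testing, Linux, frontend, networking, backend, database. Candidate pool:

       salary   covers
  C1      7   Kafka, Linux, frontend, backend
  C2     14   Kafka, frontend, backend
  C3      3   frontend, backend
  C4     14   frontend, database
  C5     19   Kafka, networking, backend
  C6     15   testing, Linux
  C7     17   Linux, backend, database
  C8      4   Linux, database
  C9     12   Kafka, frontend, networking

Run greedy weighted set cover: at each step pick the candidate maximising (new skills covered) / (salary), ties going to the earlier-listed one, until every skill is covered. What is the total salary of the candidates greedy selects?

34

Pick 1: C3 adds 2 new (frontend, backend) at salary 3 (ratio 2/3).
Pick 2: C8 adds 2 new (Linux, database) at salary 4 (ratio 2/4).
Pick 3: C9 adds 2 new (Kafka, networking) at salary 12 (ratio 2/12).
Pick 4: C6 adds 1 new (testing) at salary 15 (ratio 1/15).
Greedy total salary: 3 + 4 + 12 + 15 = 34.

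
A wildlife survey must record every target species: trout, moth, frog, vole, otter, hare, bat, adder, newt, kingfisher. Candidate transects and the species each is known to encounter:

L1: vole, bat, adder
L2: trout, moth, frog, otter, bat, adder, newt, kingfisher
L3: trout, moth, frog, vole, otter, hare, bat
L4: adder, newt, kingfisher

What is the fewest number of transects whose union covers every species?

2

L2, L3 together cover {trout, moth, frog, vole, otter, hare, bat, adder, newt, kingfisher} — every species.
No single transect contains all 10 species, so 2 is optimal.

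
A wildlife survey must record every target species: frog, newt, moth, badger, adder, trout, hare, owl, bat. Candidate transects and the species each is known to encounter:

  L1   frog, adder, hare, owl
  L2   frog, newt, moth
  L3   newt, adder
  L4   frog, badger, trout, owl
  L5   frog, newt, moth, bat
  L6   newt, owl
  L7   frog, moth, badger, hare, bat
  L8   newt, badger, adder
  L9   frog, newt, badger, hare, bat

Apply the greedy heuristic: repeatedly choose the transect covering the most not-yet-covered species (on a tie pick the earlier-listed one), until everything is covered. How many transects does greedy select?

Pick 1: L7 covers 5 new species (frog, moth, badger, hare, bat).
Pick 2: L1 covers 2 new species (adder, owl).
Pick 3: L2 covers 1 new species (newt).
Pick 4: L4 covers 1 new species (trout).
Greedy uses 4 transects. (The true minimum is 3.)

4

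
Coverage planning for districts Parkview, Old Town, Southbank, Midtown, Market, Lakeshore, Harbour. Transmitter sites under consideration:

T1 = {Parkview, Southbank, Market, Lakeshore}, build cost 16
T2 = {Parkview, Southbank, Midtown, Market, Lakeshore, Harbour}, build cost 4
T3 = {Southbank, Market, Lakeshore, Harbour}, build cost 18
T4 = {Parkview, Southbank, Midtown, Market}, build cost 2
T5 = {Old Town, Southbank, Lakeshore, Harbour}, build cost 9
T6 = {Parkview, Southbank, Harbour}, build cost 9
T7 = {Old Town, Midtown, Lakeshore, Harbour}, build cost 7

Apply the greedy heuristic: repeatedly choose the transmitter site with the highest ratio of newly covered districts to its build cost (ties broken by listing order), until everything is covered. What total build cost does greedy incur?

Pick 1: T4 adds 4 new (Parkview, Southbank, Midtown, Market) at build cost 2 (ratio 4/2).
Pick 2: T2 adds 2 new (Lakeshore, Harbour) at build cost 4 (ratio 2/4).
Pick 3: T7 adds 1 new (Old Town) at build cost 7 (ratio 1/7).
Greedy total build cost: 2 + 4 + 7 = 13. (The true optimum is 9, so greedy overshoots here.)

13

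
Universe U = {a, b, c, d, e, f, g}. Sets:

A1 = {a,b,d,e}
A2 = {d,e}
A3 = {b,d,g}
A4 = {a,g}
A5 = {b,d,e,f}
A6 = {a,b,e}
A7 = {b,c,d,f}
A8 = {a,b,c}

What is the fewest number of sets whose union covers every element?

3

A1, A3, A7 together cover {a, b, c, d, e, f, g} — every element.
No 2 of the 8 sets cover everything (all 28 pairs fall short), so 3 is minimum.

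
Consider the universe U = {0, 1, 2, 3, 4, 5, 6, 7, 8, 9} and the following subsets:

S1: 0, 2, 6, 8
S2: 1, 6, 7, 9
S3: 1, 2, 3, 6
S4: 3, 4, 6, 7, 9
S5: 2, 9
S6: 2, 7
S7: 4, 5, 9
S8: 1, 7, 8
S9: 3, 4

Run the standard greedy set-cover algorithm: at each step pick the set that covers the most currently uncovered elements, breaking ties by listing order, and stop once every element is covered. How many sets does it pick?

4

Pick 1: S4 covers 5 new elements (3, 4, 6, 7, 9).
Pick 2: S1 covers 3 new elements (0, 2, 8).
Pick 3: S2 covers 1 new elements (1).
Pick 4: S7 covers 1 new elements (5).
Greedy uses 4 sets.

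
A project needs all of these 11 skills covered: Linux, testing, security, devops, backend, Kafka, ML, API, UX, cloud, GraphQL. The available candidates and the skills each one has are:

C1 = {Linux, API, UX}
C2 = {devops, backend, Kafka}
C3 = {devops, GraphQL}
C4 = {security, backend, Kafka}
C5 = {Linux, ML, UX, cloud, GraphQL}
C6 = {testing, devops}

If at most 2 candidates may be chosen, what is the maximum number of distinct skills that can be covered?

8

Choosing C2, C5 covers {Linux, devops, backend, Kafka, ML, UX, cloud, GraphQL} — 8 skills.
No choice of 2 candidates does better; here testing, security, API are left uncovered.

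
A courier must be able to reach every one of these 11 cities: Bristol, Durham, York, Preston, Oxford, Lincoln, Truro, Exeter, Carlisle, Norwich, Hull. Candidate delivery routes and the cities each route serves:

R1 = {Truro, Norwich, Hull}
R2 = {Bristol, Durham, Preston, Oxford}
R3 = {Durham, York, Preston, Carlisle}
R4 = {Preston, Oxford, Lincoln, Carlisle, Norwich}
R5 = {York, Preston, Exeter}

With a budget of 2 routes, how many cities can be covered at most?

7

Choosing R1, R2 covers {Bristol, Durham, Preston, Oxford, Truro, Norwich, Hull} — 7 cities.
No choice of 2 routes does better; here York, Lincoln, Exeter, Carlisle are left uncovered.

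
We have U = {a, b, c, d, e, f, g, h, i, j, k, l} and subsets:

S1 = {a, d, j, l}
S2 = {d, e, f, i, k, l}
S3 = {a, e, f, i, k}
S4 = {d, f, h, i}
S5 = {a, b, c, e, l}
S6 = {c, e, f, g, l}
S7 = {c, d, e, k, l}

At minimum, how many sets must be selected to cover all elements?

5

S1, S2, S4, S5, S6 together cover {a, b, c, d, e, f, g, h, i, j, k, l} — every element.
No 4 of the 7 sets cover everything (all 35 size-4 selections fall short), so 5 is minimum.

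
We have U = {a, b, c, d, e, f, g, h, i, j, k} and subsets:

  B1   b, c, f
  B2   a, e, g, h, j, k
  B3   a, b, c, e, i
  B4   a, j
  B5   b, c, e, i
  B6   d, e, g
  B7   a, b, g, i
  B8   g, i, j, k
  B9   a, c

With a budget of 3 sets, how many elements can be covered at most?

10

Choosing B1, B2, B3 covers {a, b, c, e, f, g, h, i, j, k} — 10 elements.
No choice of 3 sets does better; here d is left uncovered.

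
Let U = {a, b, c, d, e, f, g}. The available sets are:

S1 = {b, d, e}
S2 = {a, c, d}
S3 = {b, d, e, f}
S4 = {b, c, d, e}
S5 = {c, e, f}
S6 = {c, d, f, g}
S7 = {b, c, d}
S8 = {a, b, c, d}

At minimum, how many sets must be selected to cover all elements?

S1, S2, S6 together cover {a, b, c, d, e, f, g} — every element.
No 2 of the 8 sets cover everything (all 28 pairs fall short), so 3 is minimum.

3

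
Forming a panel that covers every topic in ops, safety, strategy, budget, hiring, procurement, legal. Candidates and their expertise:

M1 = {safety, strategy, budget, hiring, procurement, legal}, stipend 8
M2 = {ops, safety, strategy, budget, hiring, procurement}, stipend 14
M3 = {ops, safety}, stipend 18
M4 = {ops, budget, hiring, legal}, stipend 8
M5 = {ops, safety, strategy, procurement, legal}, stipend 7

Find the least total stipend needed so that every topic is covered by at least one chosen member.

15

M1, M5 cover every topic at stipend 8 + 7 = 15.
Any cover uses at least 2 members; among all covering selections none totals below 15.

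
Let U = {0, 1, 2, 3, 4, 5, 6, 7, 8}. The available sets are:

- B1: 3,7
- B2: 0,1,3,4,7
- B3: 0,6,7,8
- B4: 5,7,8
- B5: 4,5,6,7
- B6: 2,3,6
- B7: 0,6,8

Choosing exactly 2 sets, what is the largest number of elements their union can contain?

Choosing B2, B3 covers {0, 1, 3, 4, 6, 7, 8} — 7 elements.
No choice of 2 sets does better; here 2, 5 are left uncovered.

7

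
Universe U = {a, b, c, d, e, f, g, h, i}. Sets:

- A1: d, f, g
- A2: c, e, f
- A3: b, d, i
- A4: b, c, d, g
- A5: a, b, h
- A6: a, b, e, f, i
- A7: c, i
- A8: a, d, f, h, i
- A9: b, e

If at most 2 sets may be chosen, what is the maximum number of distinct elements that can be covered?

Choosing A4, A6 covers {a, b, c, d, e, f, g, i} — 8 elements.
No choice of 2 sets does better; here h is left uncovered.

8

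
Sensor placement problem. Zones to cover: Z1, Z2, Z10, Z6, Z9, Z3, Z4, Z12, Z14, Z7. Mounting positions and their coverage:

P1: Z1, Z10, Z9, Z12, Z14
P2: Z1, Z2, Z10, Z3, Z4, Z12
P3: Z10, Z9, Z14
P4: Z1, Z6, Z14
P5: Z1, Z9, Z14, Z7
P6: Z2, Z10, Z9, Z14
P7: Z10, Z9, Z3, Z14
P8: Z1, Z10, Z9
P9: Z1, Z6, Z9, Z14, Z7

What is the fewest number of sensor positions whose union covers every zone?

P2, P9 together cover {Z1, Z2, Z10, Z6, Z9, Z3, Z4, Z12, Z14, Z7} — every zone.
No single sensor position contains all 10 zones, so 2 is optimal.

2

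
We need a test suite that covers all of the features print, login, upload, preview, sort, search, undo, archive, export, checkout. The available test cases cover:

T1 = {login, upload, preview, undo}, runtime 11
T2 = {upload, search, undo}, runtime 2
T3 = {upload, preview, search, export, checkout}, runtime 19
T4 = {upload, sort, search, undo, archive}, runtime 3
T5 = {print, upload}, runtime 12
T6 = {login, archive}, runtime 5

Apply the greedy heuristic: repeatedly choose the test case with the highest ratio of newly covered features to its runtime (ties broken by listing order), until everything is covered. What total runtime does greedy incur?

39

Pick 1: T4 adds 5 new (upload, sort, search, undo, archive) at runtime 3 (ratio 5/3).
Pick 2: T6 adds 1 new (login) at runtime 5 (ratio 1/5).
Pick 3: T3 adds 3 new (preview, export, checkout) at runtime 19 (ratio 3/19).
Pick 4: T5 adds 1 new (print) at runtime 12 (ratio 1/12).
Greedy total runtime: 3 + 5 + 19 + 12 = 39.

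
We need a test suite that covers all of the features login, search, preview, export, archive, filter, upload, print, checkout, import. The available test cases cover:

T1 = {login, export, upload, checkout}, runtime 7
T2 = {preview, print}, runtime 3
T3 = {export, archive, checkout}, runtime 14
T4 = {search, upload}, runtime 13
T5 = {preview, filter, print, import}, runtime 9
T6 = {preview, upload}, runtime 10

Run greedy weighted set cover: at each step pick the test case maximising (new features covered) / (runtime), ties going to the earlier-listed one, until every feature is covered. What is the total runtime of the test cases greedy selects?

Pick 1: T2 adds 2 new (preview, print) at runtime 3 (ratio 2/3).
Pick 2: T1 adds 4 new (login, export, upload, checkout) at runtime 7 (ratio 4/7).
Pick 3: T5 adds 2 new (filter, import) at runtime 9 (ratio 2/9).
Pick 4: T4 adds 1 new (search) at runtime 13 (ratio 1/13).
Pick 5: T3 adds 1 new (archive) at runtime 14 (ratio 1/14).
Greedy total runtime: 3 + 7 + 9 + 13 + 14 = 46. (The true optimum is 43, so greedy overshoots here.)

46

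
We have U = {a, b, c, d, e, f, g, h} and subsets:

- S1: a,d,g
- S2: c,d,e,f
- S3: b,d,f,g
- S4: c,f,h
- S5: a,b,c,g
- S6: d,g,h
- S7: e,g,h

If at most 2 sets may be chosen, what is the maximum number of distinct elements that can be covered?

Choosing S2, S5 covers {a, b, c, d, e, f, g} — 7 elements.
No choice of 2 sets does better; here h is left uncovered.

7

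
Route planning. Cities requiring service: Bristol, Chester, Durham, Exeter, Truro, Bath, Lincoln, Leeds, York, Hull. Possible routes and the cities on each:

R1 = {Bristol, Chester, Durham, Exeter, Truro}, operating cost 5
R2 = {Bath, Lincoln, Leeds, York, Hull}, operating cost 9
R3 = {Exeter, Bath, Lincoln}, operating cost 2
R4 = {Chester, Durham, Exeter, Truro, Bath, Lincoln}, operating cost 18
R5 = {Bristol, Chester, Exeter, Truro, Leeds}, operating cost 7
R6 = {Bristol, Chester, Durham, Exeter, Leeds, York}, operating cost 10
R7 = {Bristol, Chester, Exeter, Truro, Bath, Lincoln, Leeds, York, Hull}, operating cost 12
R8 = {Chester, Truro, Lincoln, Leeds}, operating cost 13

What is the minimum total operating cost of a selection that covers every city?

R1, R2 cover every city at operating cost 5 + 9 = 14.
Any cover uses at least 2 routes; among all covering selections none totals below 14.
Greedy by coverage-per-operating cost would pick R3, R1, R2 for 16 — worse than the optimum 14.

14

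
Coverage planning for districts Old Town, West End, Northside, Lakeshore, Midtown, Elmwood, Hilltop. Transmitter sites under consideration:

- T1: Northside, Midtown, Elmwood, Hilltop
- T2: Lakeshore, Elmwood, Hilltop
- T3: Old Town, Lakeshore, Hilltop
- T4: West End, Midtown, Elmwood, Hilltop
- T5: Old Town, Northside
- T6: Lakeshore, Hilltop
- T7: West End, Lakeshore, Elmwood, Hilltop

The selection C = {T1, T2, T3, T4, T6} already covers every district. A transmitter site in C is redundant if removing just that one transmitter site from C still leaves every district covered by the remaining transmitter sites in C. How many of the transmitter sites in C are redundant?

2

Drop T1: Northside uncovered — not redundant.
Drop T2: the rest still cover every district — redundant.
Drop T3: Old Town uncovered — not redundant.
Drop T4: West End uncovered — not redundant.
Drop T6: the rest still cover every district — redundant.
2 redundant: T2, T6.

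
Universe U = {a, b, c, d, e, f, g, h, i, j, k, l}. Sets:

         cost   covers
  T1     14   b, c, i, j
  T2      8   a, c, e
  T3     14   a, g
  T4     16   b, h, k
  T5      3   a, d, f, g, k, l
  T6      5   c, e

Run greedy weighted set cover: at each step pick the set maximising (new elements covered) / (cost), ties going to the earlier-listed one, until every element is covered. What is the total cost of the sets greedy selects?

38

Pick 1: T5 adds 6 new (a, d, f, g, k, l) at cost 3 (ratio 6/3).
Pick 2: T6 adds 2 new (c, e) at cost 5 (ratio 2/5).
Pick 3: T1 adds 3 new (b, i, j) at cost 14 (ratio 3/14).
Pick 4: T4 adds 1 new (h) at cost 16 (ratio 1/16).
Greedy total cost: 3 + 5 + 14 + 16 = 38.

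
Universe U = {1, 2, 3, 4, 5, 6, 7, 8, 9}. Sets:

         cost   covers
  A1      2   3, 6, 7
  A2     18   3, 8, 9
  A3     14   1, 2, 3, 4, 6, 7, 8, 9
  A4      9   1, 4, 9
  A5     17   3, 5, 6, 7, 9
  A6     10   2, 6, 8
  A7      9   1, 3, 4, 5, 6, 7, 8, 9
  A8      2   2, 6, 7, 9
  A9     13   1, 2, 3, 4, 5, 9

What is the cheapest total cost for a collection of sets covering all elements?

A7, A8 cover every element at cost 9 + 2 = 11.
Any cover uses at least 2 sets; among all covering selections none totals below 11.

11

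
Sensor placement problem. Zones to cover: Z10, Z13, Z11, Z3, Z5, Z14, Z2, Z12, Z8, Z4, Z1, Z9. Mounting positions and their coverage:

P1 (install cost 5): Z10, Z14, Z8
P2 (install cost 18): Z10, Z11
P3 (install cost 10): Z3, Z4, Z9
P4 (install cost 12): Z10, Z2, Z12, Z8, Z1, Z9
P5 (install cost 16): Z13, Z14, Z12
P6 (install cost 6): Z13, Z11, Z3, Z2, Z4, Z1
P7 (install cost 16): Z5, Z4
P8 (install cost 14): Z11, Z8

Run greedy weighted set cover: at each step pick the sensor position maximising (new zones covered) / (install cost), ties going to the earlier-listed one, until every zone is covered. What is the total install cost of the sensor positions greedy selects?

39

Pick 1: P6 adds 6 new (Z13, Z11, Z3, Z2, Z4, Z1) at install cost 6 (ratio 6/6).
Pick 2: P1 adds 3 new (Z10, Z14, Z8) at install cost 5 (ratio 3/5).
Pick 3: P4 adds 2 new (Z12, Z9) at install cost 12 (ratio 2/12).
Pick 4: P7 adds 1 new (Z5) at install cost 16 (ratio 1/16).
Greedy total install cost: 6 + 5 + 12 + 16 = 39.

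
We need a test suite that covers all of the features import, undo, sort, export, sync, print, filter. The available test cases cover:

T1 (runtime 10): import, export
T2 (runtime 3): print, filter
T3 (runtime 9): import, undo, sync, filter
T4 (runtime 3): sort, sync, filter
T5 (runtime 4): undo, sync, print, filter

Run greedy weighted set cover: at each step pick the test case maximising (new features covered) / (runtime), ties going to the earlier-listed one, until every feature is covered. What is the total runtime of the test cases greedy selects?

Pick 1: T4 adds 3 new (sort, sync, filter) at runtime 3 (ratio 3/3).
Pick 2: T5 adds 2 new (undo, print) at runtime 4 (ratio 2/4).
Pick 3: T1 adds 2 new (import, export) at runtime 10 (ratio 2/10).
Greedy total runtime: 3 + 4 + 10 = 17.

17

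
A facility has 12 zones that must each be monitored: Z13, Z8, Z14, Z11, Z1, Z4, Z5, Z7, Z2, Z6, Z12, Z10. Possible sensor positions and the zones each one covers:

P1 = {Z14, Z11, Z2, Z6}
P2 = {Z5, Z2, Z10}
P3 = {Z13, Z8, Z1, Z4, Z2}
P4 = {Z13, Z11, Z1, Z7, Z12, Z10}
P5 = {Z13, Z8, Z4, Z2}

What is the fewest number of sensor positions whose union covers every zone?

4

P1, P2, P3, P4 together cover {Z13, Z8, Z14, Z11, Z1, Z4, Z5, Z7, Z2, Z6, Z12, Z10} — every zone.
No 3 of the 5 sensor positions cover everything (all 10 triples fall short), so 4 is minimum.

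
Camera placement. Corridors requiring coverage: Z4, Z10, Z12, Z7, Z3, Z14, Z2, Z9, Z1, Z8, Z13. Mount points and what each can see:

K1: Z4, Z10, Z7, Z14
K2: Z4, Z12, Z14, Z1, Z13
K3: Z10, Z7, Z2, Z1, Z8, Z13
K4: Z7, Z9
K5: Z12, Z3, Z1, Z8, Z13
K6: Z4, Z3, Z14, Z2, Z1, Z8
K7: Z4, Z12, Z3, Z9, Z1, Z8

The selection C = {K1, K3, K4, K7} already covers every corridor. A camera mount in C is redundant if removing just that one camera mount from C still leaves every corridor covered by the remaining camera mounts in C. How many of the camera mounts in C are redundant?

Drop K1: Z14 uncovered — not redundant.
Drop K3: Z2, Z13 uncovered — not redundant.
Drop K4: the rest still cover every corridor — redundant.
Drop K7: Z12, Z3 uncovered — not redundant.
1 redundant: K4.

1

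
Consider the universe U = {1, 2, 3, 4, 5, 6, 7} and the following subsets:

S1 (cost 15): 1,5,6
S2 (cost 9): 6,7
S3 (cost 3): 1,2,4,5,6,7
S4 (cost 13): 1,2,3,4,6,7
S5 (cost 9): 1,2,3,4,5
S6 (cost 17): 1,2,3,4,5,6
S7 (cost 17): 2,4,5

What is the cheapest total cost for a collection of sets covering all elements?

12

S3, S5 cover every element at cost 3 + 9 = 12.
Any cover uses at least 2 sets; among all covering selections none totals below 12.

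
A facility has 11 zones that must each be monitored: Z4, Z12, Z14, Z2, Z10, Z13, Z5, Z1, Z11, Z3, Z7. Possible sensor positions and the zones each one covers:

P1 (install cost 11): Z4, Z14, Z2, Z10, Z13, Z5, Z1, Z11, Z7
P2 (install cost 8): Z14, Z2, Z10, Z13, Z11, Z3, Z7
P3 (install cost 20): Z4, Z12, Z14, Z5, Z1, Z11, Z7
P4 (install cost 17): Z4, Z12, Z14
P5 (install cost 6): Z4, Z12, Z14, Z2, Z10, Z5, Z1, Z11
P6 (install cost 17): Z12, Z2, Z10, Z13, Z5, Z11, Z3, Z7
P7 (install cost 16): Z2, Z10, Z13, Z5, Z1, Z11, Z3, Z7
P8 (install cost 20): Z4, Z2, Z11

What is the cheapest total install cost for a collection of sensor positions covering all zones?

14

P2, P5 cover every zone at install cost 8 + 6 = 14.
Any cover uses at least 2 sensor positions; among all covering selections none totals below 14.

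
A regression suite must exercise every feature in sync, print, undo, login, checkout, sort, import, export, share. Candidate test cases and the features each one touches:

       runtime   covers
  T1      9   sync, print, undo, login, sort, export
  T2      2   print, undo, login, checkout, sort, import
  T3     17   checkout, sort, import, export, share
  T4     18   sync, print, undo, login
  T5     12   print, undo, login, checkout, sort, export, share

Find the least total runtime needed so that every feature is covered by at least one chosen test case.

T1, T2, T5 cover every feature at runtime 9 + 2 + 12 = 23.
Any cover uses at least 2 test cases; among all covering selections none totals below 23.

23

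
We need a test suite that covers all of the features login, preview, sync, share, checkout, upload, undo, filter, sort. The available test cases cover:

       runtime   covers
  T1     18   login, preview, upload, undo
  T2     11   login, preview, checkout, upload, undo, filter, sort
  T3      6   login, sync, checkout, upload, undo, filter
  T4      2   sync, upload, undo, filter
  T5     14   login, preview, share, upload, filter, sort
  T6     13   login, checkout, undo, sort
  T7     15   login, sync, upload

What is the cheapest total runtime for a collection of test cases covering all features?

T3, T5 cover every feature at runtime 6 + 14 = 20.
Any cover uses at least 2 test cases; among all covering selections none totals below 20.
Greedy by coverage-per-runtime would pick T4, T2, T5 for 27 — worse than the optimum 20.

20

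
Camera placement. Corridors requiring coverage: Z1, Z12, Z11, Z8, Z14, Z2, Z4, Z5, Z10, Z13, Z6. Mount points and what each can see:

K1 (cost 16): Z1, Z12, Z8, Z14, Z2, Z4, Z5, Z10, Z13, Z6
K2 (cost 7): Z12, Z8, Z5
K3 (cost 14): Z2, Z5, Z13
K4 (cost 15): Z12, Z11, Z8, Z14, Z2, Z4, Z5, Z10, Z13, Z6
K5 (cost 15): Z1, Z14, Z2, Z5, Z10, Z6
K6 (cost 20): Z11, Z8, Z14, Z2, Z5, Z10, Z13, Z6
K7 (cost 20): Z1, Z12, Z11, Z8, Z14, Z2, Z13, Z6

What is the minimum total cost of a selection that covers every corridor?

K4, K5 cover every corridor at cost 15 + 15 = 30.
Any cover uses at least 2 camera mounts; among all covering selections none totals below 30.

30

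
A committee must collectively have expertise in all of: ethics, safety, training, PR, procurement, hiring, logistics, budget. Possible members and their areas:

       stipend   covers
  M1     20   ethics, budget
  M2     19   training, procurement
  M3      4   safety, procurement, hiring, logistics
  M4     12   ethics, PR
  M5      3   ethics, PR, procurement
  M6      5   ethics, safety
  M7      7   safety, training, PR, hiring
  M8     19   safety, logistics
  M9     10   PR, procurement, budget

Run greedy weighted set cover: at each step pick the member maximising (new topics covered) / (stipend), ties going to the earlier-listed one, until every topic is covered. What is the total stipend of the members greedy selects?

24

Pick 1: M3 adds 4 new (safety, procurement, hiring, logistics) at stipend 4 (ratio 4/4).
Pick 2: M5 adds 2 new (ethics, PR) at stipend 3 (ratio 2/3).
Pick 3: M7 adds 1 new (training) at stipend 7 (ratio 1/7).
Pick 4: M9 adds 1 new (budget) at stipend 10 (ratio 1/10).
Greedy total stipend: 4 + 3 + 7 + 10 = 24.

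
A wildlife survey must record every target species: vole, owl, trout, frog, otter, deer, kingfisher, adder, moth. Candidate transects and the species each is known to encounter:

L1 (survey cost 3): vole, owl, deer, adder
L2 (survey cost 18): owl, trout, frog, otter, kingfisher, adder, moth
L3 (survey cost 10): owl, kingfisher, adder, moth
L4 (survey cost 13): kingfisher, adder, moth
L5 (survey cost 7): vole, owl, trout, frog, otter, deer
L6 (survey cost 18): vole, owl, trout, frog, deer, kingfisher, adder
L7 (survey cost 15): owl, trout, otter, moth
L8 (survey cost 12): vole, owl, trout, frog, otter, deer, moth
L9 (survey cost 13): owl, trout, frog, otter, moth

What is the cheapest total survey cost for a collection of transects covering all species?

L3, L5 cover every species at survey cost 10 + 7 = 17.
Any cover uses at least 2 transects; among all covering selections none totals below 17.

17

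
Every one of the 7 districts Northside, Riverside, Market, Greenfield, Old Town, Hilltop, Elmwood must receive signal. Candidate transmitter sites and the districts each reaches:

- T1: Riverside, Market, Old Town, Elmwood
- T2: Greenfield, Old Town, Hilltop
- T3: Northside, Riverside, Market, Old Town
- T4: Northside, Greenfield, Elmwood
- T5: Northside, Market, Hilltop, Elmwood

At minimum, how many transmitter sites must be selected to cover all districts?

T1, T2, T3 together cover {Northside, Riverside, Market, Greenfield, Old Town, Hilltop, Elmwood} — every district.
No 2 of the 5 transmitter sites cover everything (all 10 pairs fall short), so 3 is minimum.

3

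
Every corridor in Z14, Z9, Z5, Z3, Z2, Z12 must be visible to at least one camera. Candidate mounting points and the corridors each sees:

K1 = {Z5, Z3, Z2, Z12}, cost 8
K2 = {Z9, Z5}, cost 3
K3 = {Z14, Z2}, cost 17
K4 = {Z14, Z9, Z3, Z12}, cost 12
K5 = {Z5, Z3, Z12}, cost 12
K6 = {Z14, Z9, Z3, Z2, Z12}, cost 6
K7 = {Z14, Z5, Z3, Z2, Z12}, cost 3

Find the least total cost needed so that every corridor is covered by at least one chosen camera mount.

6

K2, K7 cover every corridor at cost 3 + 3 = 6.
Any cover uses at least 2 camera mounts; among all covering selections none totals below 6.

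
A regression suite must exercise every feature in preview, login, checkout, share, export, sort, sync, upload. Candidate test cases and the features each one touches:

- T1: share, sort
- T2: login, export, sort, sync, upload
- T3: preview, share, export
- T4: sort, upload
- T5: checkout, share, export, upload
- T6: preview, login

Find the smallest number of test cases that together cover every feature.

3

T2, T3, T5 together cover {preview, login, checkout, share, export, sort, sync, upload} — every feature.
No 2 of the 6 test cases cover everything (all 15 pairs fall short), so 3 is minimum.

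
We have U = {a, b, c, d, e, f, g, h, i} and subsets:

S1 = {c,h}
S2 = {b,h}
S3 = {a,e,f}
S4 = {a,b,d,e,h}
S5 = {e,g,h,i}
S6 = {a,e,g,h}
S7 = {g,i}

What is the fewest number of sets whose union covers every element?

4

S1, S3, S4, S5 together cover {a, b, c, d, e, f, g, h, i} — every element.
No 3 of the 7 sets cover everything (all 35 triples fall short), so 4 is minimum.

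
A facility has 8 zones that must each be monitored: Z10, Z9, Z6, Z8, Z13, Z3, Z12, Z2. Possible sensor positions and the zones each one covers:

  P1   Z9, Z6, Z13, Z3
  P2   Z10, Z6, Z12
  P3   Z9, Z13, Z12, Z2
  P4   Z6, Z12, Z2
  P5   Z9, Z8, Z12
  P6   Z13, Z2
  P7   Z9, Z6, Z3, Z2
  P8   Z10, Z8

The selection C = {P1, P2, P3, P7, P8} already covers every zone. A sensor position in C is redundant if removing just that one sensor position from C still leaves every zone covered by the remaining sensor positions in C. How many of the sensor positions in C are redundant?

4

Drop P1: the rest still cover every zone — redundant.
Drop P2: the rest still cover every zone — redundant.
Drop P3: the rest still cover every zone — redundant.
Drop P7: the rest still cover every zone — redundant.
Drop P8: Z8 uncovered — not redundant.
4 redundant: P1, P2, P3, P7.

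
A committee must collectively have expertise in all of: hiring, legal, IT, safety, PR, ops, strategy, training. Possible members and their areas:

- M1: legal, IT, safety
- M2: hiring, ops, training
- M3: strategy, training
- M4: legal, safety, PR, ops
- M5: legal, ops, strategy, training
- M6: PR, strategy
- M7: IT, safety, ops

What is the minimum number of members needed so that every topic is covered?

M1, M2, M6 together cover {hiring, legal, IT, safety, PR, ops, strategy, training} — every topic.
No 2 of the 7 members cover everything (all 21 pairs fall short), so 3 is minimum.
Greedy (largest uncovered first) would take M4, M2, M1, M3 — 4 members — but 3 suffice.

3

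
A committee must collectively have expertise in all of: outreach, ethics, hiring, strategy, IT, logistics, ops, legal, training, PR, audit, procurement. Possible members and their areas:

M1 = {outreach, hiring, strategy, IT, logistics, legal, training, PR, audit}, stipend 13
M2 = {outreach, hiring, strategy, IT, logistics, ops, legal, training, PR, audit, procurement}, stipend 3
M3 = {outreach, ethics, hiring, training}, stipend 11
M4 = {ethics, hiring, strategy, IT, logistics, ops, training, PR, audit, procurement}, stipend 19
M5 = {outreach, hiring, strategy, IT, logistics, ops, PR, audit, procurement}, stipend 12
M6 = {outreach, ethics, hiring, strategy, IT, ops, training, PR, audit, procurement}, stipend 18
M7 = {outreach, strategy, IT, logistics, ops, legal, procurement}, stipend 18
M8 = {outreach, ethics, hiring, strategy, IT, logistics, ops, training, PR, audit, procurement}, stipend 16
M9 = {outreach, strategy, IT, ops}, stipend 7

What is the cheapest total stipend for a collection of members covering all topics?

M2, M3 cover every topic at stipend 3 + 11 = 14.
Any cover uses at least 2 members; among all covering selections none totals below 14.

14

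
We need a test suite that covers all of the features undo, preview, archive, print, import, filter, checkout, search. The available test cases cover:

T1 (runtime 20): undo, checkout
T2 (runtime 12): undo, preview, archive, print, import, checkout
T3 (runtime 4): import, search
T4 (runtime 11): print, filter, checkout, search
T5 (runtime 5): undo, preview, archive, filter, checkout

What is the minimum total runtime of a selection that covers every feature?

T3, T4, T5 cover every feature at runtime 4 + 11 + 5 = 20.
Any cover uses at least 2 test cases; among all covering selections none totals below 20.

20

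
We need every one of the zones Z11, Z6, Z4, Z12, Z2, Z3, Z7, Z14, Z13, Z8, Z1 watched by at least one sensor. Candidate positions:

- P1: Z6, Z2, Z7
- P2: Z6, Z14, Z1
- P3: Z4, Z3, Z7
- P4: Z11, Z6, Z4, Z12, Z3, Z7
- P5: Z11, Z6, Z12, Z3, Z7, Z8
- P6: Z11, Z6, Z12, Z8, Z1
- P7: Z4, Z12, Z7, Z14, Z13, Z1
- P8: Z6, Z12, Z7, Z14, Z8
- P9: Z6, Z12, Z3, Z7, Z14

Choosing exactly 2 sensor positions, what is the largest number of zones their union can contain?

Choosing P5, P7 covers {Z11, Z6, Z4, Z12, Z3, Z7, Z14, Z13, Z8, Z1} — 10 zones.
No choice of 2 sensor positions does better; here Z2 is left uncovered.

10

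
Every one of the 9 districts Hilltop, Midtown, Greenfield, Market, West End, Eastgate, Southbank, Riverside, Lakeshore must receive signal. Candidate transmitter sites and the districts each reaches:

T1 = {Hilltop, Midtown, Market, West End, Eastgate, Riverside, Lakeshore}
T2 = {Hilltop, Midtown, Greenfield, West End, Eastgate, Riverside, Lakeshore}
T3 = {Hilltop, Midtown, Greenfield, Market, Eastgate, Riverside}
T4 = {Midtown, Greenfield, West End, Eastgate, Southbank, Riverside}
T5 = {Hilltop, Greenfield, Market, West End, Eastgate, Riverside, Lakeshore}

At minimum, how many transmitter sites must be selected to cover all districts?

T1, T4 together cover {Hilltop, Midtown, Greenfield, Market, West End, Eastgate, Southbank, Riverside, Lakeshore} — every district.
No single transmitter site contains all 9 districts, so 2 is optimal.

2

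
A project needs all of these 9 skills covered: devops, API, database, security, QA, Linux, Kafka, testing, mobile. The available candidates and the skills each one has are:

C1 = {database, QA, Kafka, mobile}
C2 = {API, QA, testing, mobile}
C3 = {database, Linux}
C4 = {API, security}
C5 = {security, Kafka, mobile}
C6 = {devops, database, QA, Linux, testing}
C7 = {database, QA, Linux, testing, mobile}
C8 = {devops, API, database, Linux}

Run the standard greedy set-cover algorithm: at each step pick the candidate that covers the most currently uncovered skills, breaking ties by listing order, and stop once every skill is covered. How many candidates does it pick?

3

Pick 1: C6 covers 5 new skills (devops, database, QA, Linux, testing).
Pick 2: C5 covers 3 new skills (security, Kafka, mobile).
Pick 3: C2 covers 1 new skills (API).
Greedy uses 3 candidates.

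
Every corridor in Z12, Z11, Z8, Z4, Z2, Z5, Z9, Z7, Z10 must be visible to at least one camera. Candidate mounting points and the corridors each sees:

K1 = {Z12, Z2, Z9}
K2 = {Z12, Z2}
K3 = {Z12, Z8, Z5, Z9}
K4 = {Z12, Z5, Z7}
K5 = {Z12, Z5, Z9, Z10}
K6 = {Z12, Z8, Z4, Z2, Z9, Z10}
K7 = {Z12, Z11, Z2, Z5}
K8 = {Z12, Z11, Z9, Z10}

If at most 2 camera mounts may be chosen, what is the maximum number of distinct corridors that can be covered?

Choosing K4, K6 covers {Z12, Z8, Z4, Z2, Z5, Z9, Z7, Z10} — 8 corridors.
No choice of 2 camera mounts does better; here Z11 is left uncovered.

8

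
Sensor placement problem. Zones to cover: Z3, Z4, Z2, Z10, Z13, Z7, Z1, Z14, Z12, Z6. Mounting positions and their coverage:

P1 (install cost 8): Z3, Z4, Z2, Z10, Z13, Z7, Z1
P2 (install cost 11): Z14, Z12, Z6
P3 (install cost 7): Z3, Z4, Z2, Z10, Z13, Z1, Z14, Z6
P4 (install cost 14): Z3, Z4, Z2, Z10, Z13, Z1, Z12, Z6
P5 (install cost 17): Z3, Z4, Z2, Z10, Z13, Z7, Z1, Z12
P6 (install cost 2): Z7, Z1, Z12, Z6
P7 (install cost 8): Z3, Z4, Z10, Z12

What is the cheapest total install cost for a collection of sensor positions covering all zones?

P3, P6 cover every zone at install cost 7 + 2 = 9.
Any cover uses at least 2 sensor positions; among all covering selections none totals below 9.

9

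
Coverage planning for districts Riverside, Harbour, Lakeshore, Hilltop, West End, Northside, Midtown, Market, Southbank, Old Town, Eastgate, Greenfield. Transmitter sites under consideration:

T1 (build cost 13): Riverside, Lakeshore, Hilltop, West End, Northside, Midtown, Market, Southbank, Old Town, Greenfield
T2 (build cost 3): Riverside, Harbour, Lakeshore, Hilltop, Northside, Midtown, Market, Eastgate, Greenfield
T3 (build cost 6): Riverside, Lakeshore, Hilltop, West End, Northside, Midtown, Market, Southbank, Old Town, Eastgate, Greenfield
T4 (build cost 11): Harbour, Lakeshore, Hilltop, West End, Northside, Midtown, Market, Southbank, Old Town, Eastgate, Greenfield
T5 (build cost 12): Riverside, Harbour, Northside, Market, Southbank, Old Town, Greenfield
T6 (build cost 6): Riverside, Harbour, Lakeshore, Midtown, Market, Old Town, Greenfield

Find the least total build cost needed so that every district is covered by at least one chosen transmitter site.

9

T2, T3 cover every district at build cost 3 + 6 = 9.
Any cover uses at least 2 transmitter sites; among all covering selections none totals below 9.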